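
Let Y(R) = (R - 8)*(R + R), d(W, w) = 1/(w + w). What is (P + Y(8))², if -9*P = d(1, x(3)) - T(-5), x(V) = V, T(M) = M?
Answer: 961/2916 ≈ 0.32956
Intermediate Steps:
d(W, w) = 1/(2*w)
Y(R) = 2*R*(-8 + R) (Y(R) = (-8 + R)*(2*R) = 2*R*(-8 + R))
P = -31/54 (P = -((½)/3 - 1*(-5))/9 = -((½)*(⅓) + 5)/9 = -(⅙ + 5)/9 = -⅑*31/6 = -31/54 ≈ -0.57407)
(P + Y(8))² = (-31/54 + 2*8*(-8 + 8))² = (-31/54 + 2*8*0)² = (-31/54 + 0)² = (-31/54)² = 961/2916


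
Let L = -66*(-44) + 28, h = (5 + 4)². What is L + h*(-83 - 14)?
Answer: -4925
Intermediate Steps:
h = 81 (h = 9² = 81)
L = 2932 (L = 2904 + 28 = 2932)
L + h*(-83 - 14) = 2932 + 81*(-83 - 14) = 2932 + 81*(-97) = 2932 - 7857 = -4925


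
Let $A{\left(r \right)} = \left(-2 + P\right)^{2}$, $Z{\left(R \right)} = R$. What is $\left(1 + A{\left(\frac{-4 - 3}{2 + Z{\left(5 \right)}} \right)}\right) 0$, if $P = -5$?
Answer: $0$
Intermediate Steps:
$A{\left(r \right)} = 49$ ($A{\left(r \right)} = \left(-2 - 5\right)^{2} = \left(-7\right)^{2} = 49$)
$\left(1 + A{\left(\frac{-4 - 3}{2 + Z{\left(5 \right)}} \right)}\right) 0 = \left(1 + 49\right) 0 = 50 \cdot 0 = 0$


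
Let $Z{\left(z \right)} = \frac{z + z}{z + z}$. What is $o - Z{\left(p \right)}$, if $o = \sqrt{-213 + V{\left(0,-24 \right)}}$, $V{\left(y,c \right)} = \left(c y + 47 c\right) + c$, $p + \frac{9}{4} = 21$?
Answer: $-1 + i \sqrt{1365} \approx -1.0 + 36.946 i$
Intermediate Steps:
$p = \frac{75}{4}$ ($p = - \frac{9}{4} + 21 = \frac{75}{4} \approx 18.75$)
$Z{\left(z \right)} = 1$ ($Z{\left(z \right)} = \frac{2 z}{2 z} = 2 z \frac{1}{2 z} = 1$)
$V{\left(y,c \right)} = 48 c + c y$ ($V{\left(y,c \right)} = \left(47 c + c y\right) + c = 48 c + c y$)
$o = i \sqrt{1365}$ ($o = \sqrt{-213 - 24 \left(48 + 0\right)} = \sqrt{-213 - 1152} = \sqrt{-1365} = i \sqrt{1365} \approx 36.946 i$)
$o - Z{\left(p \right)} = i \sqrt{1365} - 1 = -1 + i \sqrt{1365}$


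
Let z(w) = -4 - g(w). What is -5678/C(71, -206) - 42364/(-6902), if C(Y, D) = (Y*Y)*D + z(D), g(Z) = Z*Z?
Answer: 96281185/15672847 ≈ 6.1432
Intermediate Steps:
g(Z) = Z²
z(w) = -4 - w²
C(Y, D) = -4 - D² + D*Y² (C(Y, D) = (Y*Y)*D + (-4 - D²) = Y²*D + (-4 - D²) = D*Y² + (-4 - D²) = -4 - D² + D*Y²)
-5678/C(71, -206) - 42364/(-6902) = -5678/(-4 - 1*(-206)² - 206*71²) - 42364/(-6902) = -5678/(-4 - 1*42436 - 206*5041) - 42364*(-1/6902) = -5678/(-4 - 42436 - 1038446) + 178/29 = -5678/(-1080886) + 178/29 = -5678*(-1/1080886) + 178/29 = 2839/540443 + 178/29 = 96281185/15672847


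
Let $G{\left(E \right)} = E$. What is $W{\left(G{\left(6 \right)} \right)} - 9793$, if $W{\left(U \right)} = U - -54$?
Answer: $-9733$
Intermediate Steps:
$W{\left(U \right)} = 54 + U$ ($W{\left(U \right)} = U + 54 = 54 + U$)
$W{\left(G{\left(6 \right)} \right)} - 9793 = \left(54 + 6\right) - 9793 = 60 - 9793 = -9733$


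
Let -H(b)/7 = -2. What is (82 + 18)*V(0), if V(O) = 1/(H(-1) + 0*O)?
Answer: 50/7 ≈ 7.1429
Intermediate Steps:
H(b) = 14 (H(b) = -7*(-2) = 14)
V(O) = 1/14 (V(O) = 1/(14 + 0*O) = 1/(14 + 0) = 1/14)
(82 + 18)*V(0) = (82 + 18)*(1/14) = 100*(1/14) = 50/7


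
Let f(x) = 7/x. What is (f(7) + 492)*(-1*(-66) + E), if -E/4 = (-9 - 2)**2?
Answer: -206074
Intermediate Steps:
E = -484 (E = -4*(-9 - 2)**2 = -4*(-11)**2 = -4*121 = -484)
(f(7) + 492)*(-1*(-66) + E) = (7/7 + 492)*(-1*(-66) - 484) = (7*(1/7) + 492)*(66 - 484) = (1 + 492)*(-418) = 493*(-418) = -206074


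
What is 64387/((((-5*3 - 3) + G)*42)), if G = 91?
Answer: 64387/3066 ≈ 21.000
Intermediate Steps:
64387/((((-5*3 - 3) + G)*42)) = 64387/((((-5*3 - 3) + 91)*42)) = 64387/((((-15 - 3) + 91)*42)) = 64387/(((-18 + 91)*42)) = 64387/((73*42)) = 64387/3066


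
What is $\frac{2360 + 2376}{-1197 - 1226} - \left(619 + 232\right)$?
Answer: $- \frac{2066709}{2423} \approx -852.96$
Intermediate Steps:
$\frac{2360 + 2376}{-1197 - 1226} - \left(619 + 232\right) = \frac{4736}{-2423} - 851 = 4736 \left(- \frac{1}{2423}\right) - 851 = - \frac{4736}{2423} - 851 = - \frac{2066709}{2423}$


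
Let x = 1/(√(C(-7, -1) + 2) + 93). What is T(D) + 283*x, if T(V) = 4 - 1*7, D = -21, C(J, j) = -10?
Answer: 348/8657 - 566*I*√2/8657 ≈ 0.040199 - 0.092462*I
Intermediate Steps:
T(V) = -3 (T(V) = 4 - 7 = -3)
x = 1/(93 + 2*I*√2) (x = 1/(√(-10 + 2) + 93) = 1/(√(-8) + 93) = 1/(2*I*√2 + 93) = 1/(93 + 2*I*√2) ≈ 0.010743 - 0.00032672*I)
T(D) + 283*x = -3 + 283*(93/8657 - 2*I*√2/8657) = -3 + (26319/8657 - 566*I*√2/8657) = 348/8657 - 566*I*√2/8657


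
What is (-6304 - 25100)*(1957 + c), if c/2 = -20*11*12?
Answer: 104355492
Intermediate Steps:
c = -5280 (c = 2*(-20*11*12) = 2*(-220*12) = 2*(-2640) = -5280)
(-6304 - 25100)*(1957 + c) = (-6304 - 25100)*(1957 - 5280) = -31404*(-3323) = 104355492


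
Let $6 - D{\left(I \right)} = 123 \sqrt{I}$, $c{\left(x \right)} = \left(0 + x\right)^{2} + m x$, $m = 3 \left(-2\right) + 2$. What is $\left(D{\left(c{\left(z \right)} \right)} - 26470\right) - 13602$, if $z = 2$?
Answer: $-40066 - 246 i \approx -40066.0 - 246.0 i$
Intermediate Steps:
$m = -4$ ($m = -6 + 2 = -4$)
$c{\left(x \right)} = x^{2} - 4 x$ ($c{\left(x \right)} = \left(0 + x\right)^{2} - 4 x = x^{2} - 4 x$)
$D{\left(I \right)} = 6 - 123 \sqrt{I}$
$\left(D{\left(c{\left(z \right)} \right)} - 26470\right) - 13602 = \left(\left(6 - 123 \sqrt{2 \left(-4 + 2\right)}\right) - 26470\right) - 13602 = \left(\left(6 - 123 \sqrt{2 \left(-2\right)}\right) - 26470\right) - 13602 = \left(\left(6 - 123 \sqrt{-4}\right) - 26470\right) - 13602 = \left(\left(6 - 123 \cdot 2 i\right) - 26470\right) - 13602 = \left(\left(6 - 246 i\right) - 26470\right) - 13602 = \left(-26464 - 246 i\right) - 13602 = -40066 - 246 i$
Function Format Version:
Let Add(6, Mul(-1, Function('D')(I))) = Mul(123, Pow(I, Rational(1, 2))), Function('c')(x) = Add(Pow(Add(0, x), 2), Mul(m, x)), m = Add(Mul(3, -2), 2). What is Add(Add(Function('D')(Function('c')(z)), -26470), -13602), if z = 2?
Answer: Add(-40066, Mul(-246, I)) ≈ Add(-40066., Mul(-246.00, I))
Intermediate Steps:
m = -4 (m = Add(-6, 2) = -4)
Function('c')(x) = Add(Pow(x, 2), Mul(-4, x)) (Function('c')(x) = Add(Pow(Add(0, x), 2), Mul(-4, x)) = Add(Pow(x, 2), Mul(-4, x)))
Function('D')(I) = Add(6, Mul(-123, Pow(I, Rational(1, 2)))) (Function('D')(I) = Add(6, Mul(-1, Mul(123, Pow(I, Rational(1, 2))))) = Add(6, Mul(-123, Pow(I, Rational(1, 2)))))
Add(Add(Function('D')(Function('c')(z)), -26470), -13602) = Add(Add(Add(6, Mul(-123, Pow(Mul(2, Add(-4, 2)), Rational(1, 2)))), -26470), -13602) = Add(Add(Add(6, Mul(-123, Pow(Mul(2, -2), Rational(1, 2)))), -26470), -13602) = Add(Add(Add(6, Mul(-123, Pow(-4, Rational(1, 2)))), -26470), -13602) = Add(Add(Add(6, Mul(-123, Mul(2, I))), -26470), -13602) = Add(Add(Add(6, Mul(-246, I)), -26470), -13602) = Add(Add(-26464, Mul(-246, I)), -13602) = Add(-40066, Mul(-246, I))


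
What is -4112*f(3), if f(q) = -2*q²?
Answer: 74016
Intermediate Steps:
-4112*f(3) = -(-8224)*3² = -(-8224)*9 = -4112*(-18) = 74016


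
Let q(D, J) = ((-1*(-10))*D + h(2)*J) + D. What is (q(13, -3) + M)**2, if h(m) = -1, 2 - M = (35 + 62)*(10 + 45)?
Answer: 26904969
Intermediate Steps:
M = -5333 (M = 2 - (35 + 62)*(10 + 45) = 2 - 97*55 = 2 - 1*5335 = 2 - 5335 = -5333)
q(D, J) = -J + 11*D (q(D, J) = ((-1*(-10))*D - J) + D = (10*D - J) + D = (-J + 10*D) + D = -J + 11*D)
(q(13, -3) + M)**2 = ((-1*(-3) + 11*13) - 5333)**2 = ((3 + 143) - 5333)**2 = (146 - 5333)**2 = (-5187)**2 = 26904969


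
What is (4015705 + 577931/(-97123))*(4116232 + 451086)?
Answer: 1781330471349461312/97123 ≈ 1.8341e+13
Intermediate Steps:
(4015705 + 577931/(-97123))*(4116232 + 451086) = (4015705 + 577931*(-1/97123))*4567318 = (4015705 - 577931/97123)*4567318 = (390016738784/97123)*4567318 = 1781330471349461312/97123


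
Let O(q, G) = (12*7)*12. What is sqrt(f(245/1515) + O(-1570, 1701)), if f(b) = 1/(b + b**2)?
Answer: 3*sqrt(42723494)/616 ≈ 31.833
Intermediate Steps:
O(q, G) = 1008 (O(q, G) = 84*12 = 1008)
sqrt(f(245/1515) + O(-1570, 1701)) = sqrt(1/(((245/1515))*(1 + 245/1515)) + 1008) = sqrt(1/(((245*(1/1515)))*(1 + 245*(1/1515))) + 1008) = sqrt(1/((49/303)*(1 + 49/303)) + 1008) = sqrt(303/(49*(352/303)) + 1008) = sqrt((303/49)*(303/352) + 1008) = sqrt(91809/17248 + 1008) = sqrt(17477793/17248) = 3*sqrt(42723494)/616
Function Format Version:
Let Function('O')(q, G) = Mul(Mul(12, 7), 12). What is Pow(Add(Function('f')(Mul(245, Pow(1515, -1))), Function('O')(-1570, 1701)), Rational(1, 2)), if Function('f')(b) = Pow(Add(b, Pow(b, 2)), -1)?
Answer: Mul(Rational(3, 616), Pow(42723494, Rational(1, 2))) ≈ 31.833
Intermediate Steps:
Function('O')(q, G) = 1008 (Function('O')(q, G) = Mul(84, 12) = 1008)
Pow(Add(Function('f')(Mul(245, Pow(1515, -1))), Function('O')(-1570, 1701)), Rational(1, 2)) = Pow(Add(Mul(Pow(Mul(245, Pow(1515, -1)), -1), Pow(Add(1, Mul(245, Pow(1515, -1))), -1)), 1008), Rational(1, 2)) = Pow(Add(Mul(Pow(Mul(245, Rational(1, 1515)), -1), Pow(Add(1, Mul(245, Rational(1, 1515))), -1)), 1008), Rational(1, 2)) = Pow(Add(Mul(Pow(Rational(49, 303), -1), Pow(Add(1, Rational(49, 303)), -1)), 1008), Rational(1, 2)) = Pow(Add(Mul(Rational(303, 49), Pow(Rational(352, 303), -1)), 1008), Rational(1, 2)) = Pow(Add(Mul(Rational(303, 49), Rational(303, 352)), 1008), Rational(1, 2)) = Pow(Add(Rational(91809, 17248), 1008), Rational(1, 2)) = Pow(Rational(17477793, 17248), Rational(1, 2)) = Mul(Rational(3, 616), Pow(42723494, Rational(1, 2)))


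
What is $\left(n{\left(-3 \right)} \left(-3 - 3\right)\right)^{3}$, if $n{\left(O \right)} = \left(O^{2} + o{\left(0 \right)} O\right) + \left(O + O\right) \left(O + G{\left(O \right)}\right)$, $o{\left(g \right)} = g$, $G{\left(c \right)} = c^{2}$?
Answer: $4251528$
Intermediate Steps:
$n{\left(O \right)} = O^{2} + 2 O \left(O + O^{2}\right)$ ($n{\left(O \right)} = \left(O^{2} + 0 O\right) + \left(O + O\right) \left(O + O^{2}\right) = \left(O^{2} + 0\right) + 2 O \left(O + O^{2}\right) = O^{2} + 2 O \left(O + O^{2}\right)$)
$\left(n{\left(-3 \right)} \left(-3 - 3\right)\right)^{3} = \left(\left(-3\right)^{2} \left(3 + 2 \left(-3\right)\right) \left(-3 - 3\right)\right)^{3} = \left(9 \left(3 - 6\right) \left(-6\right)\right)^{3} = \left(9 \left(-3\right) \left(-6\right)\right)^{3} = \left(\left(-27\right) \left(-6\right)\right)^{3} = 162^{3} = 4251528$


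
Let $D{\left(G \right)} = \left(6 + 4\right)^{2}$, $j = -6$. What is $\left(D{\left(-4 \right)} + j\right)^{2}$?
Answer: $8836$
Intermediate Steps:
$D{\left(G \right)} = 100$ ($D{\left(G \right)} = 10^{2} = 100$)
$\left(D{\left(-4 \right)} + j\right)^{2} = \left(100 - 6\right)^{2} = 94^{2} = 8836$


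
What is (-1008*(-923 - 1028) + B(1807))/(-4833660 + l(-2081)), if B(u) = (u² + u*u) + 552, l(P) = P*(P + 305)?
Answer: -4248829/568902 ≈ -7.4685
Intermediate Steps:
l(P) = P*(305 + P)
B(u) = 552 + 2*u² (B(u) = (u² + u²) + 552 = 2*u² + 552 = 552 + 2*u²)
(-1008*(-923 - 1028) + B(1807))/(-4833660 + l(-2081)) = (-1008*(-923 - 1028) + (552 + 2*1807²))/(-4833660 - 2081*(305 - 2081)) = (-1008*(-1951) + (552 + 2*3265249))/(-4833660 - 2081*(-1776)) = (1966608 + (552 + 6530498))/(-4833660 + 3695856) = (1966608 + 6531050)/(-1137804) = 8497658*(-1/1137804) = -4248829/568902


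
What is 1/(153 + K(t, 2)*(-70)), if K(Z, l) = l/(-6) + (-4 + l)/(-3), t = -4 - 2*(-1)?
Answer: 3/389 ≈ 0.0077121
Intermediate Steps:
t = -2 (t = -4 + 2 = -2)
K(Z, l) = 4/3 - l/2 (K(Z, l) = l*(-⅙) + (-4 + l)*(-⅓) = -l/6 + (4/3 - l/3) = 4/3 - l/2)
1/(153 + K(t, 2)*(-70)) = 1/(153 + (4/3 - ½*2)*(-70)) = 1/(153 + (4/3 - 1)*(-70)) = 1/(153 + (⅓)*(-70)) = 1/(153 - 70/3) = 1/(389/3) = 3/389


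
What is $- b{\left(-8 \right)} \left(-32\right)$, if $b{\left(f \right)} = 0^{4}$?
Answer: $0$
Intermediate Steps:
$b{\left(f \right)} = 0$
$- b{\left(-8 \right)} \left(-32\right) = \left(-1\right) 0 \left(-32\right) = 0 \left(-32\right) = 0$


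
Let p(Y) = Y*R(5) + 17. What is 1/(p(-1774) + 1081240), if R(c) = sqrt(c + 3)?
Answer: 1081257/1169091523441 + 3548*sqrt(2)/1169091523441 ≈ 9.2916e-7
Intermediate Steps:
R(c) = sqrt(3 + c)
p(Y) = 17 + 2*Y*sqrt(2) (p(Y) = Y*sqrt(3 + 5) + 17 = Y*sqrt(8) + 17 = Y*(2*sqrt(2)) + 17 = 2*Y*sqrt(2) + 17 = 17 + 2*Y*sqrt(2))
1/(p(-1774) + 1081240) = 1/((17 + 2*(-1774)*sqrt(2)) + 1081240) = 1/((17 - 3548*sqrt(2)) + 1081240) = 1/(1081257 - 3548*sqrt(2))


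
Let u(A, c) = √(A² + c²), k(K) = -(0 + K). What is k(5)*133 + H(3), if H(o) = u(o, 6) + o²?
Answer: -656 + 3*√5 ≈ -649.29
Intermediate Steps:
k(K) = -K
H(o) = o² + √(36 + o²) (H(o) = √(o² + 6²) + o² = √(o² + 36) + o² = √(36 + o²) + o² = o² + √(36 + o²))
k(5)*133 + H(3) = -1*5*133 + (3² + √(36 + 3²)) = -5*133 + (9 + √(36 + 9)) = -665 + (9 + √45) = -665 + (9 + 3*√5) = -656 + 3*√5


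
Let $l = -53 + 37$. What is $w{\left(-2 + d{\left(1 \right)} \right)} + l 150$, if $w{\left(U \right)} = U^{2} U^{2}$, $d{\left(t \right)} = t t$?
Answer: $-2399$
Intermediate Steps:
$l = -16$
$d{\left(t \right)} = t^{2}$
$w{\left(U \right)} = U^{4}$
$w{\left(-2 + d{\left(1 \right)} \right)} + l 150 = \left(-2 + 1^{2}\right)^{4} - 2400 = \left(-2 + 1\right)^{4} - 2400 = \left(-1\right)^{4} - 2400 = 1 - 2400 = -2399$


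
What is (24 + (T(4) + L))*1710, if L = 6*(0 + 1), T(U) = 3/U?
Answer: 105165/2 ≈ 52583.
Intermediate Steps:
L = 6 (L = 6*1 = 6)
(24 + (T(4) + L))*1710 = (24 + (3/4 + 6))*1710 = (24 + (3*(¼) + 6))*1710 = (24 + (¾ + 6))*1710 = (24 + 27/4)*1710 = (123/4)*1710 = 105165/2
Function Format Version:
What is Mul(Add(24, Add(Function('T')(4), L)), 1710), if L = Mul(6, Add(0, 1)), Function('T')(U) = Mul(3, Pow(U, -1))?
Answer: Rational(105165, 2) ≈ 52583.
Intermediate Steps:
L = 6 (L = Mul(6, 1) = 6)
Mul(Add(24, Add(Function('T')(4), L)), 1710) = Mul(Add(24, Add(Mul(3, Pow(4, -1)), 6)), 1710) = Mul(Add(24, Add(Mul(3, Rational(1, 4)), 6)), 1710) = Mul(Add(24, Add(Rational(3, 4), 6)), 1710) = Mul(Add(24, Rational(27, 4)), 1710) = Mul(Rational(123, 4), 1710) = Rational(105165, 2)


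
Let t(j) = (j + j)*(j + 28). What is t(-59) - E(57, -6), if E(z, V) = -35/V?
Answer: 21913/6 ≈ 3652.2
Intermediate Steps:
t(j) = 2*j*(28 + j) (t(j) = (2*j)*(28 + j) = 2*j*(28 + j))
t(-59) - E(57, -6) = 2*(-59)*(28 - 59) - (-35)/(-6) = 2*(-59)*(-31) - (-35)*(-1)/6 = 3658 - 1*35/6 = 3658 - 35/6 = 21913/6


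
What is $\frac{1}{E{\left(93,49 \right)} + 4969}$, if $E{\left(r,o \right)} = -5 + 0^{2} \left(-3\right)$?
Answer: $\frac{1}{4964} \approx 0.00020145$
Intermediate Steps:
$E{\left(r,o \right)} = -5$ ($E{\left(r,o \right)} = -5 + 0 \left(-3\right) = -5 + 0 = -5$)
$\frac{1}{E{\left(93,49 \right)} + 4969} = \frac{1}{-5 + 4969} = \frac{1}{4964}$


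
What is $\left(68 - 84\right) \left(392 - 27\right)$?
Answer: $-5840$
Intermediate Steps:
$\left(68 - 84\right) \left(392 - 27\right) = \left(68 - 84\right) 365 = \left(-16\right) 365 = -5840$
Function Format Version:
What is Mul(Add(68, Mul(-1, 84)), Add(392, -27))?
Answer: -5840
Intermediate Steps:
Mul(Add(68, Mul(-1, 84)), Add(392, -27)) = Mul(Add(68, -84), 365) = Mul(-16, 365) = -5840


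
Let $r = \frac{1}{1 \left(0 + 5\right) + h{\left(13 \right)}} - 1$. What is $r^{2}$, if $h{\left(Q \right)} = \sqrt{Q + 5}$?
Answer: $\frac{22}{49} + \frac{12 \sqrt{2}}{49} \approx 0.79532$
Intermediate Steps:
$h{\left(Q \right)} = \sqrt{5 + Q}$
$r = -1 + \frac{1}{5 + 3 \sqrt{2}}$ ($r = \frac{1}{1 \left(0 + 5\right) + \sqrt{5 + 13}} - 1 = \frac{1}{1 \cdot 5 + \sqrt{18}} - 1 = \frac{1}{5 + 3 \sqrt{2}} - 1 = -1 + \frac{1}{5 + 3 \sqrt{2}} \approx -0.89181$)
$r^{2} = \left(- \frac{2}{7} - \frac{3 \sqrt{2}}{7}\right)^{2}$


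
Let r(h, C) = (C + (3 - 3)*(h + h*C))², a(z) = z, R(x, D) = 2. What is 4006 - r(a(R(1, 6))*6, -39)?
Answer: 2485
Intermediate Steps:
r(h, C) = C² (r(h, C) = (C + 0*(h + C*h))² = (C + 0)² = C²)
4006 - r(a(R(1, 6))*6, -39) = 4006 - 1*(-39)² = 4006 - 1*1521 = 4006 - 1521 = 2485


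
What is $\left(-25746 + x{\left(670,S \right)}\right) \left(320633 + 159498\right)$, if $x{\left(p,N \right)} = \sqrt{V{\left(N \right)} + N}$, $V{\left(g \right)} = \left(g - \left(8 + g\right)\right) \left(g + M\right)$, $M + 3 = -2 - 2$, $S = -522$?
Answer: $-12361452726 + 480131 \sqrt{3710} \approx -1.2332 \cdot 10^{10}$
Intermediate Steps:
$M = -7$ ($M = -3 - 4 = -7$)
$V{\left(g \right)} = 56 - 8 g$ ($V{\left(g \right)} = \left(g - \left(8 + g\right)\right) \left(g - 7\right) = - 8 \left(-7 + g\right) = 56 - 8 g$)
$x{\left(p,N \right)} = \sqrt{56 - 7 N}$ ($x{\left(p,N \right)} = \sqrt{\left(56 - 8 N\right) + N} = \sqrt{56 - 7 N}$)
$\left(-25746 + x{\left(670,S \right)}\right) \left(320633 + 159498\right) = \left(-25746 + \sqrt{56 - -3654}\right) \left(320633 + 159498\right) = \left(-25746 + \sqrt{56 + 3654}\right) 480131 = \left(-25746 + \sqrt{3710}\right) 480131 = -12361452726 + 480131 \sqrt{3710}$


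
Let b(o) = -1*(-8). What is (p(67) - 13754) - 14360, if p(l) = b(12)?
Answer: -28106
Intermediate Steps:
b(o) = 8
p(l) = 8
(p(67) - 13754) - 14360 = (8 - 13754) - 14360 = -13746 - 14360 = -28106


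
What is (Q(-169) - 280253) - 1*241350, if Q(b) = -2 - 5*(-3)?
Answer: -521590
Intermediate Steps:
Q(b) = 13 (Q(b) = -2 + 15 = 13)
(Q(-169) - 280253) - 1*241350 = (13 - 280253) - 1*241350 = -280240 - 241350 = -521590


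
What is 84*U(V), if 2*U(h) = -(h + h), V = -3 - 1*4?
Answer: 588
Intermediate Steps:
V = -7 (V = -3 - 4 = -7)
U(h) = -h (U(h) = (-(h + h))/2 = (-2*h)/2 = -h)
84*U(V) = 84*(-1*(-7)) = 84*7 = 588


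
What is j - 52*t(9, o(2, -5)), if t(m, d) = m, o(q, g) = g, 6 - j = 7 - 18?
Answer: -451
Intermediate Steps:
j = 17 (j = 6 - (7 - 18) = 6 - 1*(-11) = 6 + 11 = 17)
j - 52*t(9, o(2, -5)) = 17 - 52*9 = 17 - 468 = -451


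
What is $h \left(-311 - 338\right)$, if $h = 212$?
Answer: $-137588$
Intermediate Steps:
$h \left(-311 - 338\right) = 212 \left(-311 - 338\right) = 212 \left(-649\right) = -137588$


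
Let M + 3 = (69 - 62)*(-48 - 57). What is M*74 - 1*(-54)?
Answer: -54558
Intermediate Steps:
M = -738 (M = -3 + (69 - 62)*(-48 - 57) = -3 + 7*(-105) = -3 - 735 = -738)
M*74 - 1*(-54) = -738*74 - 1*(-54) = -54612 + 54 = -54558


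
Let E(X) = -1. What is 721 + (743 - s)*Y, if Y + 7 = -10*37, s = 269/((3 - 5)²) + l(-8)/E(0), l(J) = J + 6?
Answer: -1013131/4 ≈ -2.5328e+5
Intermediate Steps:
l(J) = 6 + J
s = 277/4 (s = 269/((3 - 5)²) + (6 - 8)/(-1) = 269/((-2)²) - 2*(-1) = 269/4 + 2 = 277/4 ≈ 69.250)
Y = -377 (Y = -7 - 10*37 = -7 - 370 = -377)
721 + (743 - s)*Y = 721 + (743 - 1*277/4)*(-377) = 721 + (743 - 277/4)*(-377) = 721 + (2695/4)*(-377) = 721 - 1016015/4 = -1013131/4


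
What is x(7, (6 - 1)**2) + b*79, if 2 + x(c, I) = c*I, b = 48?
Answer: 3965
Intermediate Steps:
x(c, I) = -2 + I*c (x(c, I) = -2 + c*I = -2 + I*c)
x(7, (6 - 1)**2) + b*79 = (-2 + (6 - 1)**2*7) + 48*79 = (-2 + 5**2*7) + 3792 = (-2 + 25*7) + 3792 = (-2 + 175) + 3792 = 173 + 3792 = 3965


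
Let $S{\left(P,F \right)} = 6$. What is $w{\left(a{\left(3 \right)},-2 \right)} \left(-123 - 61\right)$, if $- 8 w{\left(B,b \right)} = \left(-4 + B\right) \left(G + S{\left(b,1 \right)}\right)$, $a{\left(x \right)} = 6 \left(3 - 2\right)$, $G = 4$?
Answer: $460$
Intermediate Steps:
$a{\left(x \right)} = 6$ ($a{\left(x \right)} = 6 \cdot 1 = 6$)
$w{\left(B,b \right)} = 5 - \frac{5 B}{4}$ ($w{\left(B,b \right)} = - \frac{\left(-4 + B\right) \left(4 + 6\right)}{8} = - \frac{\left(-4 + B\right) 10}{8} = - \frac{-40 + 10 B}{8} = 5 - \frac{5 B}{4}$)
$w{\left(a{\left(3 \right)},-2 \right)} \left(-123 - 61\right) = \left(5 - \frac{15}{2}\right) \left(-123 - 61\right) = \left(5 - \frac{15}{2}\right) \left(-184\right) = \left(- \frac{5}{2}\right) \left(-184\right) = 460$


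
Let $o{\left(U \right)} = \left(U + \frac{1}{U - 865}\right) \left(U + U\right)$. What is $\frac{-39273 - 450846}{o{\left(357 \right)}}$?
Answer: $- \frac{5928106}{3083035} \approx -1.9228$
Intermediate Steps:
$o{\left(U \right)} = 2 U \left(U + \frac{1}{-865 + U}\right)$ ($o{\left(U \right)} = \left(U + \frac{1}{-865 + U}\right) 2 U = 2 U \left(U + \frac{1}{-865 + U}\right)$)
$\frac{-39273 - 450846}{o{\left(357 \right)}} = \frac{-39273 - 450846}{2 \cdot 357 \frac{1}{-865 + 357} \left(1 + 357^{2} - 308805\right)} = \frac{-39273 - 450846}{2 \cdot 357 \frac{1}{-508} \left(1 + 127449 - 308805\right)} = - \frac{490119}{2 \cdot 357 \left(- \frac{1}{508}\right) \left(-181355\right)} = - \frac{490119}{\frac{64743735}{254}} = \left(-490119\right) \frac{254}{64743735} = - \frac{5928106}{3083035}$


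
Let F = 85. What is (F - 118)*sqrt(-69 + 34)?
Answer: -33*I*sqrt(35) ≈ -195.23*I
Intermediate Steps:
(F - 118)*sqrt(-69 + 34) = (85 - 118)*sqrt(-69 + 34) = -33*I*sqrt(35)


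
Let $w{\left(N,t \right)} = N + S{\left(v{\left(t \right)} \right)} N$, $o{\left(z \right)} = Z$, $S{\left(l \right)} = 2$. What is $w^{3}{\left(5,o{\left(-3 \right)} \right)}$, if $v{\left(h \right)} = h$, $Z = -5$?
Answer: $3375$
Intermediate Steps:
$o{\left(z \right)} = -5$
$w{\left(N,t \right)} = 3 N$ ($w{\left(N,t \right)} = N + 2 N = 3 N$)
$w^{3}{\left(5,o{\left(-3 \right)} \right)} = \left(3 \cdot 5\right)^{3} = 15^{3} = 3375$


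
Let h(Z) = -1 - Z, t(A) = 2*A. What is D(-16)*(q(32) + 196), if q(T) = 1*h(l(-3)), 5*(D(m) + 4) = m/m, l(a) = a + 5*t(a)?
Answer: -4332/5 ≈ -866.40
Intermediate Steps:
l(a) = 11*a (l(a) = a + 5*(2*a) = a + 10*a = 11*a)
D(m) = -19/5 (D(m) = -4 + (m/m)/5 = -4 + (⅕)*1 = -4 + ⅕ = -19/5)
q(T) = 32 (q(T) = 1*(-1 - 11*(-3)) = 1*(-1 - 1*(-33)) = 1*(-1 + 33) = 1*32 = 32)
D(-16)*(q(32) + 196) = -19*(32 + 196)/5 = -19/5*228 = -4332/5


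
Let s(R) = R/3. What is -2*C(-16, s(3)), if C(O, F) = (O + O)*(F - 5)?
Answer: -256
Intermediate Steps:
s(R) = R/3 (s(R) = R*(⅓) = R/3)
C(O, F) = 2*O*(-5 + F) (C(O, F) = (2*O)*(-5 + F) = 2*O*(-5 + F))
-2*C(-16, s(3)) = -4*(-16)*(-5 + (⅓)*3) = -4*(-16)*(-5 + 1) = -4*(-16)*(-4) = -2*128 = -256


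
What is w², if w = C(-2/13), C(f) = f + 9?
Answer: 13225/169 ≈ 78.254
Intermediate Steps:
C(f) = 9 + f
w = 115/13 (w = 9 - 2/13 = 115/13 ≈ 8.8462)
w² = (115/13)² = 13225/169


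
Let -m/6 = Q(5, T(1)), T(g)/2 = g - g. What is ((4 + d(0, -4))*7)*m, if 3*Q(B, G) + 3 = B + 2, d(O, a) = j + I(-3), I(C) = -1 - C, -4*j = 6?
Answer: -252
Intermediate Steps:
j = -3/2 (j = -1/4*6 = -3/2 ≈ -1.5000)
d(O, a) = 1/2 (d(O, a) = -3/2 + (-1 - 1*(-3)) = -3/2 + (-1 + 3) = -3/2 + 2 = 1/2)
T(g) = 0 (T(g) = 2*(g - g) = 2*0 = 0)
Q(B, G) = -1/3 + B/3 (Q(B, G) = -1 + (B + 2)/3 = -1 + (2 + B)/3 = -1 + (2/3 + B/3) = -1/3 + B/3)
m = -8 (m = -6*(-1/3 + (1/3)*5) = -6*(-1/3 + 5/3) = -6*4/3 = -8)
((4 + d(0, -4))*7)*m = ((4 + 1/2)*7)*(-8) = ((9/2)*7)*(-8) = (63/2)*(-8) = -252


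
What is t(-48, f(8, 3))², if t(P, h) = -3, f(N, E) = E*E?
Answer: 9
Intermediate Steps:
f(N, E) = E²
t(-48, f(8, 3))² = (-3)² = 9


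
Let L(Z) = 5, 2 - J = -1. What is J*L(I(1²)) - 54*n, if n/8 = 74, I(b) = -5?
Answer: -31953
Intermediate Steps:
J = 3 (J = 2 - 1*(-1) = 2 + 1 = 3)
n = 592 (n = 8*74 = 592)
J*L(I(1²)) - 54*n = 3*5 - 54*592 = 15 - 31968 = -31953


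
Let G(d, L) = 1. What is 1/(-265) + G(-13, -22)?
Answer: 264/265 ≈ 0.99623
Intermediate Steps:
1/(-265) + G(-13, -22) = 1/(-265) + 1 = -1/265 + 1 = 264/265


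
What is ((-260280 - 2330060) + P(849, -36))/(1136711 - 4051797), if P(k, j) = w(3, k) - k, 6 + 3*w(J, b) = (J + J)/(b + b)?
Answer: 1099960579/1237454007 ≈ 0.88889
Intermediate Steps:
w(J, b) = -2 + J/(3*b) (w(J, b) = -2 + ((J + J)/(b + b))/3 = -2 + ((2*J)/((2*b)))/3 = -2 + ((2*J)*(1/(2*b)))/3 = -2 + (J/b)/3 = -2 + J/(3*b))
P(k, j) = -2 + 1/k - k (P(k, j) = (-2 + (1/3)*3/k) - k = (-2 + 1/k) - k = -2 + 1/k - k)
((-260280 - 2330060) + P(849, -36))/(1136711 - 4051797) = ((-260280 - 2330060) + (-2 + 1/849 - 1*849))/(1136711 - 4051797) = (-2590340 + (-2 + 1/849 - 849))/(-2915086) = (-2590340 - 722498/849)*(-1/2915086) = -2199921158/849*(-1/2915086) = 1099960579/1237454007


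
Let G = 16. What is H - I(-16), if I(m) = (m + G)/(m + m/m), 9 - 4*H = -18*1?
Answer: 27/4 ≈ 6.7500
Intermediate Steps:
H = 27/4 (H = 9/4 - (-9)/2 = 9/4 - 1/4*(-18) = 9/4 + 9/2 = 27/4 ≈ 6.7500)
I(m) = (16 + m)/(1 + m) (I(m) = (m + 16)/(m + m/m) = (16 + m)/(m + 1) = (16 + m)/(1 + m))
H - I(-16) = 27/4 - (16 - 16)/(1 - 16) = 27/4 - 0/(-15) = 27/4 - (-1)*0/15 = 27/4 - 1*0 = 27/4 + 0 = 27/4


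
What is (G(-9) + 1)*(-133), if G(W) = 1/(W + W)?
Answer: -2261/18 ≈ -125.61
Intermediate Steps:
G(W) = 1/(2*W)
(G(-9) + 1)*(-133) = ((1/2)/(-9) + 1)*(-133) = ((1/2)*(-1/9) + 1)*(-133) = (-1/18 + 1)*(-133) = (17/18)*(-133) = -2261/18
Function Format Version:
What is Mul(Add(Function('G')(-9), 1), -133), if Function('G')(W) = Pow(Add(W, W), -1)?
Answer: Rational(-2261, 18) ≈ -125.61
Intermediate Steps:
Function('G')(W) = Mul(Rational(1, 2), Pow(W, -1)) (Function('G')(W) = Pow(Mul(2, W), -1) = Mul(Rational(1, 2), Pow(W, -1)))
Mul(Add(Function('G')(-9), 1), -133) = Mul(Add(Mul(Rational(1, 2), Pow(-9, -1)), 1), -133) = Mul(Add(Mul(Rational(1, 2), Rational(-1, 9)), 1), -133) = Mul(Add(Rational(-1, 18), 1), -133) = Mul(Rational(17, 18), -133) = Rational(-2261, 18)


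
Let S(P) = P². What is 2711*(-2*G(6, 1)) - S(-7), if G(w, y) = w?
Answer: -32581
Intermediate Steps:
2711*(-2*G(6, 1)) - S(-7) = 2711*(-2*6) - 1*(-7)² = 2711*(-12) - 1*49 = -32532 - 49 = -32581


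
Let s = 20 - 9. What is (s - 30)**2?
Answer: 361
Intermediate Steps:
s = 11
(s - 30)**2 = (11 - 30)**2 = (-19)**2 = 361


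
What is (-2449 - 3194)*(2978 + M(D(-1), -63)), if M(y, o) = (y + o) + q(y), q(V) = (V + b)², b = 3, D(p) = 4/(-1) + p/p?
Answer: -16432416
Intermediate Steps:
D(p) = -3 (D(p) = 4*(-1) + 1 = -4 + 1 = -3)
q(V) = (3 + V)² (q(V) = (V + 3)² = (3 + V)²)
M(y, o) = o + y + (3 + y)² (M(y, o) = (y + o) + (3 + y)² = (o + y) + (3 + y)² = o + y + (3 + y)²)
(-2449 - 3194)*(2978 + M(D(-1), -63)) = (-2449 - 3194)*(2978 + (-63 - 3 + (3 - 3)²)) = -5643*(2978 + (-63 - 3 + 0²)) = -5643*(2978 + (-63 - 3 + 0)) = -5643*(2978 - 66) = -5643*2912 = -16432416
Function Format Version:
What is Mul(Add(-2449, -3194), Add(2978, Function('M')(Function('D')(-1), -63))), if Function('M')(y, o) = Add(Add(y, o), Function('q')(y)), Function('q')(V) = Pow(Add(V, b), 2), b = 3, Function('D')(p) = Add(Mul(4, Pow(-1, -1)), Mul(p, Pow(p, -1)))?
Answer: -16432416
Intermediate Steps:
Function('D')(p) = -3 (Function('D')(p) = Add(Mul(4, -1), 1) = Add(-4, 1) = -3)
Function('q')(V) = Pow(Add(3, V), 2) (Function('q')(V) = Pow(Add(V, 3), 2) = Pow(Add(3, V), 2))
Function('M')(y, o) = Add(o, y, Pow(Add(3, y), 2)) (Function('M')(y, o) = Add(Add(y, o), Pow(Add(3, y), 2)) = Add(Add(o, y), Pow(Add(3, y), 2)) = Add(o, y, Pow(Add(3, y), 2)))
Mul(Add(-2449, -3194), Add(2978, Function('M')(Function('D')(-1), -63))) = Mul(Add(-2449, -3194), Add(2978, Add(-63, -3, Pow(Add(3, -3), 2)))) = Mul(-5643, Add(2978, Add(-63, -3, Pow(0, 2)))) = Mul(-5643, Add(2978, Add(-63, -3, 0))) = Mul(-5643, Add(2978, -66)) = Mul(-5643, 2912) = -16432416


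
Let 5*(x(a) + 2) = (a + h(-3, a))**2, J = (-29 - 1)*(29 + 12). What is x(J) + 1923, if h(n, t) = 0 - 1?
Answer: 1524966/5 ≈ 3.0499e+5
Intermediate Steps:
J = -1230 (J = -30*41 = -1230)
h(n, t) = -1
x(a) = -2 + (-1 + a)**2/5 (x(a) = -2 + (a - 1)**2/5 = -2 + (-1 + a)**2/5)
x(J) + 1923 = (-2 + (-1 - 1230)**2/5) + 1923 = (-2 + (1/5)*(-1231)**2) + 1923 = (-2 + (1/5)*1515361) + 1923 = (-2 + 1515361/5) + 1923 = 1515351/5 + 1923 = 1524966/5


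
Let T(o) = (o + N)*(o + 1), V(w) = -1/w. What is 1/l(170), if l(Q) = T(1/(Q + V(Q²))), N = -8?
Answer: -24137559174001/194093537879708 ≈ -0.12436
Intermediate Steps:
T(o) = (1 + o)*(-8 + o) (T(o) = (o - 8)*(o + 1) = (-8 + o)*(1 + o) = (1 + o)*(-8 + o))
l(Q) = -8 + (Q - 1/Q²)⁻² - 7/(Q - 1/Q²) (l(Q) = -8 + (1/(Q - 1/(Q²)))² - 7/(Q - 1/(Q²)) = -8 + (1/(Q - 1/Q²))² - 7/(Q - 1/Q²) = -8 + (Q - 1/Q²)⁻² - 7/(Q - 1/Q²))
1/l(170) = 1/((170⁴ - 8*(-1 + 170³)² - 7*170²*(-1 + 170³))/(-1 + 170³)²) = 1/((835210000 - 8*(-1 + 4913000)² - 7*28900*(-1 + 4913000))/(-1 + 4913000)²) = 1/((835210000 - 8*4912999² - 7*28900*4912999)/4912999²) = 1/((835210000 - 8*24137559174001 - 993899697700)/24137559174001) = 1/((835210000 - 193100473392008 - 993899697700)/24137559174001) = 1/((1/24137559174001)*(-194093537879708)) = 1/(-194093537879708/24137559174001) = -24137559174001/194093537879708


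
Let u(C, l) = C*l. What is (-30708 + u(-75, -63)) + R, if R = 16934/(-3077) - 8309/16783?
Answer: -1342105434168/51641291 ≈ -25989.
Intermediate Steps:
R = -309770115/51641291 (R = 16934*(-1/3077) - 8309*1/16783 = -16934/3077 - 8309/16783 = -309770115/51641291 ≈ -5.9985)
(-30708 + u(-75, -63)) + R = (-30708 - 75*(-63)) - 309770115/51641291 = (-30708 + 4725) - 309770115/51641291 = -25983 - 309770115/51641291 = -1342105434168/51641291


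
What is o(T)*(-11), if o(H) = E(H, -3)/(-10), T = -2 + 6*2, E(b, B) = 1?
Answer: 11/10 ≈ 1.1000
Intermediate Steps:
T = 10 (T = -2 + 12 = 10)
o(H) = -⅒ (o(H) = 1/(-10) = 1*(-⅒) = -⅒)
o(T)*(-11) = -⅒*(-11) = 11/10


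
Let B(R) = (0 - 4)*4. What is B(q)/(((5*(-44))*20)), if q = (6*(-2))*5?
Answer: 1/275 ≈ 0.0036364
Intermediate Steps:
q = -60 (q = -12*5 = -60)
B(R) = -16 (B(R) = -4*4 = -16)
B(q)/(((5*(-44))*20)) = -16/((5*(-44))*20) = -16/((-220*20)) = -16/(-4400) = -16*(-1/4400) = 1/275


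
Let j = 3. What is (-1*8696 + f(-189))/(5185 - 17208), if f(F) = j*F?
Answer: 9263/12023 ≈ 0.77044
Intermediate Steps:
f(F) = 3*F
(-1*8696 + f(-189))/(5185 - 17208) = (-1*8696 + 3*(-189))/(5185 - 17208) = (-8696 - 567)/(-12023) = -9263*(-1/12023) = 9263/12023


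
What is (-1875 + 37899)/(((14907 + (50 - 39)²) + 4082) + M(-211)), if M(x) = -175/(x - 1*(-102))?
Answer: 3926616/2083165 ≈ 1.8849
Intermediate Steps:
M(x) = -175/(102 + x) (M(x) = -175/(x + 102) = -175/(102 + x))
(-1875 + 37899)/(((14907 + (50 - 39)²) + 4082) + M(-211)) = (-1875 + 37899)/(((14907 + (50 - 39)²) + 4082) - 175/(102 - 211)) = 36024/(((14907 + 11²) + 4082) - 175/(-109)) = 36024/(((14907 + 121) + 4082) - 175*(-1/109)) = 36024/((15028 + 4082) + 175/109) = 36024/(19110 + 175/109) = 36024/(2083165/109) = 36024*(109/2083165) = 3926616/2083165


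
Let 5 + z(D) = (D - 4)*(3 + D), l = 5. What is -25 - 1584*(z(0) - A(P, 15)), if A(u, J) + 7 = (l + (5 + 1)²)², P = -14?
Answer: 2678519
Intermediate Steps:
z(D) = -5 + (-4 + D)*(3 + D) (z(D) = -5 + (D - 4)*(3 + D) = -5 + (-4 + D)*(3 + D))
A(u, J) = 1674 (A(u, J) = -7 + (5 + (5 + 1)²)² = -7 + (5 + 6²)² = -7 + (5 + 36)² = -7 + 41² = -7 + 1681 = 1674)
-25 - 1584*(z(0) - A(P, 15)) = -25 - 1584*((-17 + 0² - 1*0) - 1*1674) = -25 - 1584*((-17 + 0 + 0) - 1674) = -25 - 1584*(-17 - 1674) = -25 - 1584*(-1691) = -25 + 2678544 = 2678519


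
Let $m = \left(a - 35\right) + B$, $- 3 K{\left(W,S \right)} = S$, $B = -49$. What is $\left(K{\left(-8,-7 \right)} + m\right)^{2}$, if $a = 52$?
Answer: $\frac{7921}{9} \approx 880.11$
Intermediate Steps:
$K{\left(W,S \right)} = - \frac{S}{3}$
$m = -32$ ($m = \left(52 - 35\right) - 49 = 17 - 49 = -32$)
$\left(K{\left(-8,-7 \right)} + m\right)^{2} = \left(\left(- \frac{1}{3}\right) \left(-7\right) - 32\right)^{2} = \left(\frac{7}{3} - 32\right)^{2} = \left(- \frac{89}{3}\right)^{2} = \frac{7921}{9}$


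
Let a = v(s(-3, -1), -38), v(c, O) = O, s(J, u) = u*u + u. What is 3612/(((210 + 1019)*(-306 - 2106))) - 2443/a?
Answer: 603480409/9387102 ≈ 64.288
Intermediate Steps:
s(J, u) = u + u² (s(J, u) = u² + u = u + u²)
a = -38
3612/(((210 + 1019)*(-306 - 2106))) - 2443/a = 3612/(((210 + 1019)*(-306 - 2106))) - 2443/(-38) = 3612/((1229*(-2412))) - 2443*(-1/38) = 3612/(-2964348) + 2443/38 = 3612*(-1/2964348) + 2443/38 = -301/247029 + 2443/38 = 603480409/9387102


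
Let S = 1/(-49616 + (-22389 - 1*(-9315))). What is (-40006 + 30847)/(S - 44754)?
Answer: 8087010/39515891 ≈ 0.20465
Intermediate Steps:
S = -1/62690 (S = 1/(-49616 + (-22389 + 9315)) = 1/(-49616 - 13074) = 1/(-62690) = -1/62690 ≈ -1.5952e-5)
(-40006 + 30847)/(S - 44754) = (-40006 + 30847)/(-1/62690 - 44754) = -9159/(-2805628261/62690) = -9159*(-62690/2805628261) = 8087010/39515891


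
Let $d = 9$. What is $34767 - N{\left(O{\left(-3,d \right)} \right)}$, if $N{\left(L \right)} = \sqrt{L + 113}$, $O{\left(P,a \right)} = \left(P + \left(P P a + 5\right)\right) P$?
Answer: $34767 - 2 i \sqrt{34} \approx 34767.0 - 11.662 i$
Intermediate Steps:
$O{\left(P,a \right)} = P \left(5 + P + a P^{2}\right)$ ($O{\left(P,a \right)} = \left(P + \left(P^{2} a + 5\right)\right) P = \left(P + \left(a P^{2} + 5\right)\right) P = \left(P + \left(5 + a P^{2}\right)\right) P = \left(5 + P + a P^{2}\right) P = P \left(5 + P + a P^{2}\right)$)
$N{\left(L \right)} = \sqrt{113 + L}$
$34767 - N{\left(O{\left(-3,d \right)} \right)} = 34767 - \sqrt{113 - 3 \left(5 - 3 + 9 \left(-3\right)^{2}\right)} = 34767 - \sqrt{113 - 3 \left(5 - 3 + 9 \cdot 9\right)} = 34767 - \sqrt{113 - 3 \left(5 - 3 + 81\right)} = 34767 - \sqrt{113 - 249} = 34767 - \sqrt{-136} = 34767 - 2 i \sqrt{34}$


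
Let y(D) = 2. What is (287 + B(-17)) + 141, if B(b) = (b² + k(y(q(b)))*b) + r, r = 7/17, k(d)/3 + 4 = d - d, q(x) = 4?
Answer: 15664/17 ≈ 921.41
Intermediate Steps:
k(d) = -12 (k(d) = -12 + 3*(d - d) = -12 + 3*0 = -12 + 0 = -12)
r = 7/17 (r = 7*(1/17) = 7/17 ≈ 0.41176)
B(b) = 7/17 + b² - 12*b (B(b) = (b² - 12*b) + 7/17 = 7/17 + b² - 12*b)
(287 + B(-17)) + 141 = (287 + (7/17 + (-17)² - 12*(-17))) + 141 = (287 + (7/17 + 289 + 204)) + 141 = (287 + 8388/17) + 141 = 13267/17 + 141 = 15664/17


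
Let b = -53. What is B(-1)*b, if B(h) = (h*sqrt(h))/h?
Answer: -53*I ≈ -53.0*I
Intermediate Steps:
B(h) = sqrt(h) (B(h) = h**(3/2)/h = sqrt(h))
B(-1)*b = sqrt(-1)*(-53) = I*(-53) = -53*I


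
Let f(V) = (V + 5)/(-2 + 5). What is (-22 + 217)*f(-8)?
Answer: -195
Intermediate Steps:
f(V) = 5/3 + V/3 (f(V) = (5 + V)/3 = (5 + V)*(⅓) = 5/3 + V/3)
(-22 + 217)*f(-8) = (-22 + 217)*(5/3 + (⅓)*(-8)) = 195*(5/3 - 8/3) = 195*(-1) = -195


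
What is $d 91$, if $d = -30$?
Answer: $-2730$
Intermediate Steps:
$d 91 = \left(-30\right) 91 = -2730$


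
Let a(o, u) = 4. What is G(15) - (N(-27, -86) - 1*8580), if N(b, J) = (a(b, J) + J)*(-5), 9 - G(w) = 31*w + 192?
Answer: 7522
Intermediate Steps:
G(w) = -183 - 31*w (G(w) = 9 - (31*w + 192) = 9 - (192 + 31*w) = 9 + (-192 - 31*w) = -183 - 31*w)
N(b, J) = -20 - 5*J (N(b, J) = (4 + J)*(-5) = -20 - 5*J)
G(15) - (N(-27, -86) - 1*8580) = (-183 - 31*15) - ((-20 - 5*(-86)) - 1*8580) = (-183 - 465) - ((-20 + 430) - 8580) = -648 - (410 - 8580) = -648 - 1*(-8170) = -648 + 8170 = 7522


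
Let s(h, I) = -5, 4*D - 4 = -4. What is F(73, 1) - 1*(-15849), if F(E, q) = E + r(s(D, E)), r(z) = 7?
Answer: 15929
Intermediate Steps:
D = 0 (D = 1 + (¼)*(-4) = 1 - 1 = 0)
F(E, q) = 7 + E (F(E, q) = E + 7 = 7 + E)
F(73, 1) - 1*(-15849) = (7 + 73) - 1*(-15849) = 80 + 15849 = 15929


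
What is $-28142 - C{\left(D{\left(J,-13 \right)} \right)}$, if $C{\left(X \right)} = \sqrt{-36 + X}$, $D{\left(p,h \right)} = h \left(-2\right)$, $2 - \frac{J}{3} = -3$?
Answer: $-28142 - i \sqrt{10} \approx -28142.0 - 3.1623 i$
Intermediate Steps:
$J = 15$ ($J = 6 - -9 = 6 + 9 = 15$)
$D{\left(p,h \right)} = - 2 h$
$-28142 - C{\left(D{\left(J,-13 \right)} \right)} = -28142 - \sqrt{-36 - -26} = -28142 - \sqrt{-36 + 26} = -28142 - \sqrt{-10} = -28142 - i \sqrt{10}$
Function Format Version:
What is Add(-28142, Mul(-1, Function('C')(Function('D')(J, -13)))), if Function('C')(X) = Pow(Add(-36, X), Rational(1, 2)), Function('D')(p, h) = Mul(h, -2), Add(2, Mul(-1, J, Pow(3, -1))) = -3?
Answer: Add(-28142, Mul(-1, I, Pow(10, Rational(1, 2)))) ≈ Add(-28142., Mul(-3.1623, I))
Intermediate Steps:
J = 15 (J = Add(6, Mul(-3, -3)) = Add(6, 9) = 15)
Function('D')(p, h) = Mul(-2, h)
Add(-28142, Mul(-1, Function('C')(Function('D')(J, -13)))) = Add(-28142, Mul(-1, Pow(Add(-36, Mul(-2, -13)), Rational(1, 2)))) = Add(-28142, Mul(-1, Pow(Add(-36, 26), Rational(1, 2)))) = Add(-28142, Mul(-1, Pow(-10, Rational(1, 2)))) = Add(-28142, Mul(-1, Mul(I, Pow(10, Rational(1, 2))))) = Add(-28142, Mul(-1, I, Pow(10, Rational(1, 2))))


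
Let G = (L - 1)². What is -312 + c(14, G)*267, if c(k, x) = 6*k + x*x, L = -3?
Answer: 90468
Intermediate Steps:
G = 16 (G = (-3 - 1)² = (-4)² = 16)
c(k, x) = x² + 6*k (c(k, x) = 6*k + x² = x² + 6*k)
-312 + c(14, G)*267 = -312 + (16² + 6*14)*267 = -312 + (256 + 84)*267 = -312 + 340*267 = -312 + 90780 = 90468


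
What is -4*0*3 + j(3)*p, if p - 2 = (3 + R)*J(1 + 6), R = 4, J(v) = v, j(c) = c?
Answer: 153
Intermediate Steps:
p = 51 (p = 2 + (3 + 4)*(1 + 6) = 2 + 7*7 = 2 + 49 = 51)
-4*0*3 + j(3)*p = -4*0*3 + 3*51 = 0*3 + 153 = 0 + 153 = 153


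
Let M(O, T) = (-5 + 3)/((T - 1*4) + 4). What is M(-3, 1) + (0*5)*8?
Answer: -2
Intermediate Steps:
M(O, T) = -2/T (M(O, T) = -2/((T - 4) + 4) = -2/((-4 + T) + 4) = -2/T)
M(-3, 1) + (0*5)*8 = -2/1 + (0*5)*8 = -2*1 + 0*8 = -2 + 0 = -2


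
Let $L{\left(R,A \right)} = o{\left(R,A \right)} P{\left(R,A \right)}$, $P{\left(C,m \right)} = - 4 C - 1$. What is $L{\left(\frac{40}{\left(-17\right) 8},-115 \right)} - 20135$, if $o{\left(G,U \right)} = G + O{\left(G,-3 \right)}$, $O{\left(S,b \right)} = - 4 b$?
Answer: $- \frac{5818418}{289} \approx -20133.0$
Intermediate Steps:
$o{\left(G,U \right)} = 12 + G$ ($o{\left(G,U \right)} = G - -12 = G + 12 = 12 + G$)
$P{\left(C,m \right)} = -1 - 4 C$
$L{\left(R,A \right)} = \left(-1 - 4 R\right) \left(12 + R\right)$ ($L{\left(R,A \right)} = \left(12 + R\right) \left(-1 - 4 R\right) = \left(-1 - 4 R\right) \left(12 + R\right)$)
$L{\left(\frac{40}{\left(-17\right) 8},-115 \right)} - 20135 = - \left(1 + 4 \frac{40}{\left(-17\right) 8}\right) \left(12 + \frac{40}{\left(-17\right) 8}\right) - 20135 = - \left(1 + 4 \frac{40}{-136}\right) \left(12 + \frac{40}{-136}\right) - 20135 = - \left(1 + 4 \cdot 40 \left(- \frac{1}{136}\right)\right) \left(12 + 40 \left(- \frac{1}{136}\right)\right) - 20135 = - \left(1 + 4 \left(- \frac{5}{17}\right)\right) \left(12 - \frac{5}{17}\right) - 20135 = \left(-1\right) \left(1 - \frac{20}{17}\right) \frac{199}{17} - 20135 = \left(-1\right) \left(- \frac{3}{17}\right) \frac{199}{17} - 20135 = \frac{597}{289} - 20135 = - \frac{5818418}{289}$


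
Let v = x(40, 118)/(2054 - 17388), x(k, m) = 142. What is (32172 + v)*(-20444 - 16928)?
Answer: -9218276667916/7667 ≈ -1.2023e+9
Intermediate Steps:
v = -71/7667 (v = 142/(2054 - 17388) = 142/(-15334) = 142*(-1/15334) = -71/7667 ≈ -0.0092605)
(32172 + v)*(-20444 - 16928) = (32172 - 71/7667)*(-20444 - 16928) = (246662653/7667)*(-37372) = -9218276667916/7667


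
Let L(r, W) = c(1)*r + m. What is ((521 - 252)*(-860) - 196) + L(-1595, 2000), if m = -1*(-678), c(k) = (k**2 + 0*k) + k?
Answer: -234048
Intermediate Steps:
c(k) = k + k**2 (c(k) = (k**2 + 0) + k = k**2 + k = k + k**2)
m = 678
L(r, W) = 678 + 2*r (L(r, W) = (1*(1 + 1))*r + 678 = (1*2)*r + 678 = 2*r + 678 = 678 + 2*r)
((521 - 252)*(-860) - 196) + L(-1595, 2000) = ((521 - 252)*(-860) - 196) + (678 + 2*(-1595)) = (269*(-860) - 196) + (678 - 3190) = (-231340 - 196) - 2512 = -231536 - 2512 = -234048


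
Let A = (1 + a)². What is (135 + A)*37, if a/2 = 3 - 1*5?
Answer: 5328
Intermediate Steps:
a = -4 (a = 2*(3 - 1*5) = 2*(3 - 5) = 2*(-2) = -4)
A = 9 (A = (1 - 4)² = (-3)² = 9)
(135 + A)*37 = (135 + 9)*37 = 144*37 = 5328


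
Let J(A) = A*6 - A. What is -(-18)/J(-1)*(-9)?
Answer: 162/5 ≈ 32.400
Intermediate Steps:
J(A) = 5*A (J(A) = 6*A - A = 5*A)
-(-18)/J(-1)*(-9) = -(-18)/(5*(-1))*(-9) = -(-18)/(-5)*(-9) = -(-18)*(-1)/5*(-9) = -3*6/5*(-9) = -18/5*(-9) = 162/5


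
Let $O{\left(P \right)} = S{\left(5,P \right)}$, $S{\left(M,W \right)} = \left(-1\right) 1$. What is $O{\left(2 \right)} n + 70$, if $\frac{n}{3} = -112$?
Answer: $406$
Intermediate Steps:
$S{\left(M,W \right)} = -1$
$n = -336$ ($n = 3 \left(-112\right) = -336$)
$O{\left(P \right)} = -1$
$O{\left(2 \right)} n + 70 = \left(-1\right) \left(-336\right) + 70 = 336 + 70 = 406$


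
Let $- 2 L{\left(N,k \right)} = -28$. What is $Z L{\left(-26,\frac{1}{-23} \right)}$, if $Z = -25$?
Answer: $-350$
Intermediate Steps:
$L{\left(N,k \right)} = 14$ ($L{\left(N,k \right)} = \left(- \frac{1}{2}\right) \left(-28\right) = 14$)
$Z L{\left(-26,\frac{1}{-23} \right)} = \left(-25\right) 14 = -350$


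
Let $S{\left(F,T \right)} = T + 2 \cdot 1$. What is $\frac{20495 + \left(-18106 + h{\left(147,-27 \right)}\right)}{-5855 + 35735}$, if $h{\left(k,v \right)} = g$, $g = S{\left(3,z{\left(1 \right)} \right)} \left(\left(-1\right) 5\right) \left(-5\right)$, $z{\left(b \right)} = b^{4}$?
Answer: $\frac{308}{3735} \approx 0.082463$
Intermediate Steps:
$S{\left(F,T \right)} = 2 + T$ ($S{\left(F,T \right)} = T + 2 = 2 + T$)
$g = 75$ ($g = \left(2 + 1^{4}\right) \left(\left(-1\right) 5\right) \left(-5\right) = \left(2 + 1\right) \left(-5\right) \left(-5\right) = 3 \left(-5\right) \left(-5\right) = \left(-15\right) \left(-5\right) = 75$)
$h{\left(k,v \right)} = 75$
$\frac{20495 + \left(-18106 + h{\left(147,-27 \right)}\right)}{-5855 + 35735} = \frac{20495 + \left(-18106 + 75\right)}{-5855 + 35735} = \frac{20495 - 18031}{29880} = 2464 \cdot \frac{1}{29880} = \frac{308}{3735}$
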